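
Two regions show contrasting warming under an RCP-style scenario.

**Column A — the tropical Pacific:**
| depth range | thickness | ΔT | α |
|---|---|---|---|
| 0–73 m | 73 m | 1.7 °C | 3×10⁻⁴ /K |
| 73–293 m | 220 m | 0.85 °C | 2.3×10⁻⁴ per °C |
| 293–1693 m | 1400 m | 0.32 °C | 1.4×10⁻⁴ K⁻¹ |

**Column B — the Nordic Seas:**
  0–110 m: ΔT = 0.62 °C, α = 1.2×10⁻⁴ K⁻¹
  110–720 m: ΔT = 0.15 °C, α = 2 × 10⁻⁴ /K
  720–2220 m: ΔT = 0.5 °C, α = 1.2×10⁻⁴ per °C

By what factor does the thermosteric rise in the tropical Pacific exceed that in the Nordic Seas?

≈ 1.23×

A 73 × 3×10⁻⁴ × 1.7 = 0.03723 m
A Layer 2: 2.3×10⁻⁴ × 220 × 0.85 = 0.04301 m
A 1.4×10⁻⁴ × 0.32 × 1400 = 0.06272 m
A total: 0.14296 m
B 0–110 m: 1.2×10⁻⁴ × 110 × 0.62 = 0.008184 m
B 0.15 × 2×10⁻⁴ × 610 = 0.01830 m
B 1.2×10⁻⁴ × 1500 × 0.5 = 0.09000 m
B total: 0.116484 m
Ratio: 0.14296 / 0.116484 ≈ 1.227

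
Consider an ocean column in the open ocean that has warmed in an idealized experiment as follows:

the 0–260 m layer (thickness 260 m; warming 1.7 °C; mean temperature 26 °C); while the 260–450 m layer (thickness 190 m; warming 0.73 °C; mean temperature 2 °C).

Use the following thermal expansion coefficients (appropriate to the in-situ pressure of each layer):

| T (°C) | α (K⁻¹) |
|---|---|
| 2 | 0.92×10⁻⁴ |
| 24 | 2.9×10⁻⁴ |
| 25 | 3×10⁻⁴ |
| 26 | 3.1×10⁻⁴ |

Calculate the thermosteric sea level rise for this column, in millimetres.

Δh = 150 mm

Layer 1 at 26 °C → α = 3.1×10⁻⁴ K⁻¹
Layer 2 at 2 °C → α = 0.92×10⁻⁴ K⁻¹
Layer 1: 1.7 × 3.1×10⁻⁴ × 260 = 0.13702 m
260–450 m: 190 × 0.92×10⁻⁴ × 0.73 = 0.0127604 m
Δh = 0.13702 + 0.0127604 = 0.1497804 m ≈ 150 mm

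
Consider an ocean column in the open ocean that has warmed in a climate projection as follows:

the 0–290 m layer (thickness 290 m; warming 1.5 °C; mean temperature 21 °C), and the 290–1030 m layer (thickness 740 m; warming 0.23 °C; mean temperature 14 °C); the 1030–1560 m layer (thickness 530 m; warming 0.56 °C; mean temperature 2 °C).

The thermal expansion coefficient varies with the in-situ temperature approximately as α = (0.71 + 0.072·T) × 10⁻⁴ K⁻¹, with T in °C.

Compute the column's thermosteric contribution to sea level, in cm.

Layer 1: α = (0.71 + 0.072×21)×10⁻⁴ = 2.222×10⁻⁴ K⁻¹
Layer 2: α = (0.71 + 0.072×14)×10⁻⁴ = 1.718×10⁻⁴ K⁻¹
Layer 3: α = (0.71 + 0.072×2)×10⁻⁴ = 0.854×10⁻⁴ K⁻¹
290 × 1.5 × 2.222×10⁻⁴ = 0.096657 m
Layer 2: 740 × 1.718×10⁻⁴ × 0.23 = 0.02924036 m
Layer 3: 0.56 × 0.854×10⁻⁴ × 530 = 0.02534672 m
Δh = 0.096657 + 0.02924036 + 0.02534672 = 0.15124408 m

15.1 cm of thermosteric rise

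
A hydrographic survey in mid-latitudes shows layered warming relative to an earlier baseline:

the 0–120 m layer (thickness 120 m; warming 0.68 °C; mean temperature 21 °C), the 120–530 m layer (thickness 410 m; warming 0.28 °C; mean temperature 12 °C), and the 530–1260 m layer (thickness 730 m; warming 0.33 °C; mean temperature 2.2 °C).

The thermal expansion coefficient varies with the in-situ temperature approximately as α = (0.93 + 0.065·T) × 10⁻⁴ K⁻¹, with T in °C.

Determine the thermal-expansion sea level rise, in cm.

Layer 1: α = (0.93 + 0.065×21)×10⁻⁴ = 2.295×10⁻⁴ K⁻¹
Layer 2: α = (0.93 + 0.065×12)×10⁻⁴ = 1.71×10⁻⁴ K⁻¹
Layer 3: α = (0.93 + 0.065×2.2)×10⁻⁴ = 1.073×10⁻⁴ K⁻¹
0–120 m: 120 × 2.295×10⁻⁴ × 0.68 = 0.0187272 m
0.28 × 1.71×10⁻⁴ × 410 = 0.0196308 m
1.073×10⁻⁴ × 730 × 0.33 = 0.02584857 m
Δh = 0.0187272 + 0.0196308 + 0.02584857 = 0.06420657 m ≈ 6.42 cm

about 6.42 cm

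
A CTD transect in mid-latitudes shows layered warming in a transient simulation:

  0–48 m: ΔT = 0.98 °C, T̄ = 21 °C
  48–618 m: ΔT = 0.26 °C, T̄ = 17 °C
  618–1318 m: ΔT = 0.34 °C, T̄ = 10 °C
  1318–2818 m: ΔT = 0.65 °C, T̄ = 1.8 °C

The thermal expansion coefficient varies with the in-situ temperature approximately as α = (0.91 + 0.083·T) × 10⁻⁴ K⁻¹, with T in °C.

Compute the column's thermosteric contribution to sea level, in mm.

190 mm of thermosteric rise

Layer 1: α = (0.91 + 0.083×21)×10⁻⁴ = 2.653×10⁻⁴ K⁻¹
Layer 2: α = (0.91 + 0.083×17)×10⁻⁴ = 2.321×10⁻⁴ K⁻¹
Layer 3: α = (0.91 + 0.083×10)×10⁻⁴ = 1.74×10⁻⁴ K⁻¹
Layer 4: α = (0.91 + 0.083×1.8)×10⁻⁴ = 1.0594×10⁻⁴ K⁻¹
48 × 0.98 × 2.653×10⁻⁴ = 0.012479712 m
48–618 m: 2.321×10⁻⁴ × 0.26 × 570 = 0.03439722 m
Layer 3: 1.74×10⁻⁴ × 700 × 0.34 = 0.041412 m
1.0594×10⁻⁴ × 0.65 × 1500 = 0.1032915 m
Δh = 0.012479712 + 0.03439722 + 0.041412 + 0.1032915 = 0.191580432 m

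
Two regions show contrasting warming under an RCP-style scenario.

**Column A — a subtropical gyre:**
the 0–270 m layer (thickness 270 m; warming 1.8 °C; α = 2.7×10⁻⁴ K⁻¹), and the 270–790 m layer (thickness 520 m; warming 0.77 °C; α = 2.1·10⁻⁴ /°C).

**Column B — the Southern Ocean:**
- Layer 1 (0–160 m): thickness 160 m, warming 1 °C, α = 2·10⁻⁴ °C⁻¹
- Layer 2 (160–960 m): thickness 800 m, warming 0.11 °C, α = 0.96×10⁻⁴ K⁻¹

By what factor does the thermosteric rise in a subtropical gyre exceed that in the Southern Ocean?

a factor of 5.32

A Layer 1: 1.8 × 2.7×10⁻⁴ × 270 = 0.13122 m
A 270–790 m: 2.1×10⁻⁴ × 520 × 0.77 = 0.084084 m
A total: 0.215304 m
B Layer 1: 2×10⁻⁴ × 1 × 160 = 0.03200 m
B 800 × 0.11 × 0.96×10⁻⁴ = 0.008448 m
B total: 0.040448 m
Ratio: 0.215304 / 0.040448 ≈ 5.323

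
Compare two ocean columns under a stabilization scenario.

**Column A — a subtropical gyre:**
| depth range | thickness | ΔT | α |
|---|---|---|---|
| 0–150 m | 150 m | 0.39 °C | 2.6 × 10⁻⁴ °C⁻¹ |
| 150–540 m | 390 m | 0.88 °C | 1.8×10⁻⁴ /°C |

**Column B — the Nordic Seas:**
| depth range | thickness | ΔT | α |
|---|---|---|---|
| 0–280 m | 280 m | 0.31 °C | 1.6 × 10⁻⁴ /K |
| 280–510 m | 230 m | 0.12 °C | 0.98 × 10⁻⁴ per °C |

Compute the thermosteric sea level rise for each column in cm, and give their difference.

A Layer 1: 0.39 × 150 × 2.6×10⁻⁴ = 0.01521 m
A 150–540 m: 1.8×10⁻⁴ × 0.88 × 390 = 0.061776 m
A total: 0.076986 m
B Layer 1: 1.6×10⁻⁴ × 0.31 × 280 = 0.013888 m
B 280–510 m: 0.12 × 230 × 0.98×10⁻⁴ = 0.0027048 m
B total: 0.0165928 m
Difference: 0.076986 − 0.0165928 = 0.0603932 m

A: 7.7 cm; B: 1.7 cm; difference 6.0 cm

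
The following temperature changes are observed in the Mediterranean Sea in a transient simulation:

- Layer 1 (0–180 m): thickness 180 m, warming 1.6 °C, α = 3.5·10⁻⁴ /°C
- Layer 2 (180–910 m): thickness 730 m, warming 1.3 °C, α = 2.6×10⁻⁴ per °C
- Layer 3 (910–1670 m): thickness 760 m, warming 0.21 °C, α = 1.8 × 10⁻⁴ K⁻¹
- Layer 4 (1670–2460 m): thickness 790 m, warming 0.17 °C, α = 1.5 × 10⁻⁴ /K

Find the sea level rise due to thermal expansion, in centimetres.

Layer 1: 180 × 1.6 × 3.5×10⁻⁴ = 0.10080 m
Layer 2: 2.6×10⁻⁴ × 730 × 1.3 = 0.24674 m
Layer 3: 0.21 × 1.8×10⁻⁴ × 760 = 0.028728 m
1670–2460 m: 1.5×10⁻⁴ × 0.17 × 790 = 0.020145 m
Δh = 0.10080 + 0.24674 + 0.028728 + 0.020145 = 0.396413 m

Δh ≈ 39.6 cm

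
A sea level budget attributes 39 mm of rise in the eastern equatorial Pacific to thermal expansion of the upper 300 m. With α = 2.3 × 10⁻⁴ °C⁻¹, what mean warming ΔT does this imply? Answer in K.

ΔT = Δh/(αH) = 0.039 / (2.3×10⁻⁴ × 300) ≈ 0.5652 K

ΔT ≈ 0.57 K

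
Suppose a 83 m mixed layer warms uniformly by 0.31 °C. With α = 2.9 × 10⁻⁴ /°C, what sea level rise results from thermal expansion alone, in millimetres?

Δh = αΔT·H = 2.9×10⁻⁴ × 0.31 × 83 = 0.0074617 m

about 7.5 mm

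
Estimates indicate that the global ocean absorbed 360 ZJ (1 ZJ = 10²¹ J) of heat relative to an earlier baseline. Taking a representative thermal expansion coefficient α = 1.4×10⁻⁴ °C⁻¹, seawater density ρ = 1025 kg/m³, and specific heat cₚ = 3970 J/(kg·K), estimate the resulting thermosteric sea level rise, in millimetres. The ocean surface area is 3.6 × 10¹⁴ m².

34 mm

Per unit area: Q = 360×10²¹ / (3.6×10¹⁴) = 1×10⁹ J/m²
Δh = αQ/(ρcₚ) = 1.4×10⁻⁴ × 1×10⁹ / (1025 × 3970) ≈ 0.034404 m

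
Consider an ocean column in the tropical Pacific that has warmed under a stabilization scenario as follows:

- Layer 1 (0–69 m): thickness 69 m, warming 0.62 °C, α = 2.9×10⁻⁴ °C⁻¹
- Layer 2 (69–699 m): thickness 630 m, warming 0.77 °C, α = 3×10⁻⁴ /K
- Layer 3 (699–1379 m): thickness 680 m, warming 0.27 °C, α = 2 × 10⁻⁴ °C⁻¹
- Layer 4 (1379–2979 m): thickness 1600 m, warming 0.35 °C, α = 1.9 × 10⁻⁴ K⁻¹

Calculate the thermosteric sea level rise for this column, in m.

69 × 0.62 × 2.9×10⁻⁴ = 0.0124062 m
3×10⁻⁴ × 0.77 × 630 = 0.14553 m
699–1379 m: 2×10⁻⁴ × 0.27 × 680 = 0.03672 m
1.9×10⁻⁴ × 1600 × 0.35 = 0.10640 m
Δh = 0.0124062 + 0.14553 + 0.03672 + 0.10640 = 0.3010562 m ≈ 0.30 m

Δh = 0.30 m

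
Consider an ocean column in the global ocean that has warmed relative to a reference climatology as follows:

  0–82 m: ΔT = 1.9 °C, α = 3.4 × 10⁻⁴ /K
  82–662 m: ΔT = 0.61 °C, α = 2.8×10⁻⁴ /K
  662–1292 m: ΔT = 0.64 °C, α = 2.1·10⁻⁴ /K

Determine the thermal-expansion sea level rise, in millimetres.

237 mm of thermosteric rise

0–82 m: 3.4×10⁻⁴ × 82 × 1.9 = 0.052972 m
Layer 2: 580 × 2.8×10⁻⁴ × 0.61 = 0.099064 m
662–1292 m: 0.64 × 2.1×10⁻⁴ × 630 = 0.084672 m
Δh = 0.052972 + 0.099064 + 0.084672 = 0.236708 m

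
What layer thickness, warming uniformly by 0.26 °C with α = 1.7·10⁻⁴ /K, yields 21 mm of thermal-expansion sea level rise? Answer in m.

H ≈ 480 m

H = Δh/(αΔT) = 0.021 / (1.7×10⁻⁴ × 0.26) ≈ 475.1 m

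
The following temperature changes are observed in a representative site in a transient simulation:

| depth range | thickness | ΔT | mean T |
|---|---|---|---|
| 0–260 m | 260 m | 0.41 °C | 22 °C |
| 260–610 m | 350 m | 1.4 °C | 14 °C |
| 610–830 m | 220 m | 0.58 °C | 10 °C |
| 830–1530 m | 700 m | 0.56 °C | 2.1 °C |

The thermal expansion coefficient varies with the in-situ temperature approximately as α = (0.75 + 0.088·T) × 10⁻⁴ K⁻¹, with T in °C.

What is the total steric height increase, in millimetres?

Layer 1: α = (0.75 + 0.088×22)×10⁻⁴ = 2.686×10⁻⁴ K⁻¹
Layer 2: α = (0.75 + 0.088×14)×10⁻⁴ = 1.982×10⁻⁴ K⁻¹
Layer 3: α = (0.75 + 0.088×10)×10⁻⁴ = 1.63×10⁻⁴ K⁻¹
Layer 4: α = (0.75 + 0.088×2.1)×10⁻⁴ = 0.9348×10⁻⁴ K⁻¹
Layer 1: 0.41 × 2.686×10⁻⁴ × 260 = 0.02863276 m
1.4 × 350 × 1.982×10⁻⁴ = 0.097118 m
610–830 m: 220 × 0.58 × 1.63×10⁻⁴ = 0.0207988 m
0.56 × 0.9348×10⁻⁴ × 700 = 0.03664416 m
Δh = 0.02863276 + 0.097118 + 0.0207988 + 0.03664416 = 0.18319372 m ≈ 183 mm

183 mm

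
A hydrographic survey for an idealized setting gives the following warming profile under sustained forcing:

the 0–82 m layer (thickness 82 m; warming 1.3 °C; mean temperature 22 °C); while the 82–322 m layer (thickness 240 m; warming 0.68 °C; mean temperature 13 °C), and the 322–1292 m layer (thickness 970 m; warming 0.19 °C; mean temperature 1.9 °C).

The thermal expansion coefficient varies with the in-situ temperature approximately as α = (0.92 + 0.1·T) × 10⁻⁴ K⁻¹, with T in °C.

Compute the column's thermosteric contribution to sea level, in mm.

Layer 1: α = (0.92 + 0.1×22)×10⁻⁴ = 3.12×10⁻⁴ K⁻¹
Layer 2: α = (0.92 + 0.1×13)×10⁻⁴ = 2.22×10⁻⁴ K⁻¹
Layer 3: α = (0.92 + 0.1×1.9)×10⁻⁴ = 1.11×10⁻⁴ K⁻¹
82 × 3.12×10⁻⁴ × 1.3 = 0.0332592 m
Layer 2: 2.22×10⁻⁴ × 0.68 × 240 = 0.0362304 m
322–1292 m: 970 × 1.11×10⁻⁴ × 0.19 = 0.0204573 m
Δh = 0.0332592 + 0.0362304 + 0.0204573 = 0.0899469 m

about 89.9 mm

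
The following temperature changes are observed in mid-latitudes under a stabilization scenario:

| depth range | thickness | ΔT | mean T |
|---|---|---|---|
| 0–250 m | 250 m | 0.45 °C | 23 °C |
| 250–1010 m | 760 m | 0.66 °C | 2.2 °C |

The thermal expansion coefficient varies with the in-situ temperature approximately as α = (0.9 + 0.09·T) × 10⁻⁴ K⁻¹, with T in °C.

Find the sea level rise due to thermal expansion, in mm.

Layer 1: α = (0.9 + 0.09×23)×10⁻⁴ = 2.97×10⁻⁴ K⁻¹
Layer 2: α = (0.9 + 0.09×2.2)×10⁻⁴ = 1.098×10⁻⁴ K⁻¹
0.45 × 2.97×10⁻⁴ × 250 = 0.0334125 m
Layer 2: 1.098×10⁻⁴ × 760 × 0.66 = 0.05507568 m
Δh = 0.0334125 + 0.05507568 = 0.08848818 m ≈ 88 mm

Δh = 88 mm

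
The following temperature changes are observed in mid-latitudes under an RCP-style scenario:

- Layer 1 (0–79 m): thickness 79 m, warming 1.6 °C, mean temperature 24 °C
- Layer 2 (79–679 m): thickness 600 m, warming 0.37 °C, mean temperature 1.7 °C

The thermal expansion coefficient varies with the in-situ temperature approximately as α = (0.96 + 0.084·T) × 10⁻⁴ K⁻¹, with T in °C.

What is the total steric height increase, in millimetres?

62 mm

Layer 1: α = (0.96 + 0.084×24)×10⁻⁴ = 2.976×10⁻⁴ K⁻¹
Layer 2: α = (0.96 + 0.084×1.7)×10⁻⁴ = 1.1028×10⁻⁴ K⁻¹
2.976×10⁻⁴ × 79 × 1.6 = 0.03761664 m
1.1028×10⁻⁴ × 0.37 × 600 = 0.02448216 m
Δh = 0.03761664 + 0.02448216 = 0.0620988 m ≈ 62 mm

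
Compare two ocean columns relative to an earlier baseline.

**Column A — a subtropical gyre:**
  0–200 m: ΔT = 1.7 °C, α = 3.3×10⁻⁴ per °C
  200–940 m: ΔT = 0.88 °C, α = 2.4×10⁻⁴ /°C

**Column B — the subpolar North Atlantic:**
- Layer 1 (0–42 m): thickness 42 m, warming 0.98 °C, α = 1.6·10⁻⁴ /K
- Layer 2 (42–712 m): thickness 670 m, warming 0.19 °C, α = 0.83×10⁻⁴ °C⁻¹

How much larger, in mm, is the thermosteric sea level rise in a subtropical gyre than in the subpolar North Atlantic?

A Layer 1: 200 × 1.7 × 3.3×10⁻⁴ = 0.11220 m
A 740 × 2.4×10⁻⁴ × 0.88 = 0.156288 m
A total: 0.268488 m
B Layer 1: 1.6×10⁻⁴ × 0.98 × 42 = 0.0065856 m
B 42–712 m: 0.83×10⁻⁴ × 0.19 × 670 = 0.0105659 m
B total: 0.0171515 m
Difference: 0.268488 − 0.0171515 = 0.2513365 m

Δh_A − Δh_B ≈ 250 mm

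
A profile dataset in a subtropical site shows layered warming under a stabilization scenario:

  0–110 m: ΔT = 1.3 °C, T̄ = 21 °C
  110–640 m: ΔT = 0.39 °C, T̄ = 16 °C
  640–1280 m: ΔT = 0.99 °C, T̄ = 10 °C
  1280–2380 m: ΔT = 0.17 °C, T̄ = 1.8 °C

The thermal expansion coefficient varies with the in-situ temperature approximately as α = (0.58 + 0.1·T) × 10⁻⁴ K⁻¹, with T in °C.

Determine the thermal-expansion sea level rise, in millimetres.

Layer 1: α = (0.58 + 0.1×21)×10⁻⁴ = 2.68×10⁻⁴ K⁻¹
Layer 2: α = (0.58 + 0.1×16)×10⁻⁴ = 2.18×10⁻⁴ K⁻¹
Layer 3: α = (0.58 + 0.1×10)×10⁻⁴ = 1.58×10⁻⁴ K⁻¹
Layer 4: α = (0.58 + 0.1×1.8)×10⁻⁴ = 0.76×10⁻⁴ K⁻¹
Layer 1: 1.3 × 110 × 2.68×10⁻⁴ = 0.038324 m
0.39 × 2.18×10⁻⁴ × 530 = 0.0450606 m
640–1280 m: 0.99 × 640 × 1.58×10⁻⁴ = 0.1001088 m
Layer 4: 1100 × 0.76×10⁻⁴ × 0.17 = 0.014212 m
Δh = 0.038324 + 0.0450606 + 0.1001088 + 0.014212 = 0.1977054 m

Δh ≈ 200 mm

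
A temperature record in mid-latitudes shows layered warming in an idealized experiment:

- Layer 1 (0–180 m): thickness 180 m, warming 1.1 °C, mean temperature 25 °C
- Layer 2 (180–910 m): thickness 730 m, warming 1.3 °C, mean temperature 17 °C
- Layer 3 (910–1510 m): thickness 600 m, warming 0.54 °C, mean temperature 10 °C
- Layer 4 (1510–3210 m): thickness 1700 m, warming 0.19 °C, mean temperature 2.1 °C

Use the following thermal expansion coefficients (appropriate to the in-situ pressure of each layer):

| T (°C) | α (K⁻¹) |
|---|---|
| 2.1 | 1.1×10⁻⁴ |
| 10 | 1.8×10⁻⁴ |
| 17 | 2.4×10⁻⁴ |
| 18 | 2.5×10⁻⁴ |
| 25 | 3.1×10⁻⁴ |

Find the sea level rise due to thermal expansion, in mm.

Δh = 383 mm

Layer 1 at 25 °C → α = 3.1×10⁻⁴ K⁻¹
Layer 2 at 17 °C → α = 2.4×10⁻⁴ K⁻¹
Layer 3 at 10 °C → α = 1.8×10⁻⁴ K⁻¹
Layer 4 at 2.1 °C → α = 1.1×10⁻⁴ K⁻¹
0–180 m: 180 × 1.1 × 3.1×10⁻⁴ = 0.06138 m
730 × 1.3 × 2.4×10⁻⁴ = 0.22776 m
Layer 3: 0.54 × 600 × 1.8×10⁻⁴ = 0.05832 m
Layer 4: 1700 × 1.1×10⁻⁴ × 0.19 = 0.03553 m
Δh = 0.06138 + 0.22776 + 0.05832 + 0.03553 = 0.38299 m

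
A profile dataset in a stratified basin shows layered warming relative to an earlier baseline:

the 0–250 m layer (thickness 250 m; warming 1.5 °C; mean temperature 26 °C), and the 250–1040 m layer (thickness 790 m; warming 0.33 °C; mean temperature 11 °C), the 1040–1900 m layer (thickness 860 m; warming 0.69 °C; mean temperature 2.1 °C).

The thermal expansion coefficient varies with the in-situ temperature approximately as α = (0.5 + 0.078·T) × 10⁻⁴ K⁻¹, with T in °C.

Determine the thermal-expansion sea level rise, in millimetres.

Δh ≈ 170 mm

Layer 1: α = (0.5 + 0.078×26)×10⁻⁴ = 2.528×10⁻⁴ K⁻¹
Layer 2: α = (0.5 + 0.078×11)×10⁻⁴ = 1.358×10⁻⁴ K⁻¹
Layer 3: α = (0.5 + 0.078×2.1)×10⁻⁴ = 0.6638×10⁻⁴ K⁻¹
Layer 1: 1.5 × 2.528×10⁻⁴ × 250 = 0.09480 m
Layer 2: 790 × 0.33 × 1.358×10⁻⁴ = 0.03540306 m
Layer 3: 0.6638×10⁻⁴ × 860 × 0.69 = 0.039389892 m
Δh = 0.09480 + 0.03540306 + 0.039389892 = 0.169592952 m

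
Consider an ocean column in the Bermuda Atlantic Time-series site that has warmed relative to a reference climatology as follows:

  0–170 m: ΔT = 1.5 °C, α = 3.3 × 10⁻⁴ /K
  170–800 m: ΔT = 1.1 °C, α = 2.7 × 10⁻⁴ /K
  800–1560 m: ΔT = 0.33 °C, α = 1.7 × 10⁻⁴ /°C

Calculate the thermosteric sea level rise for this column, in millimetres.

1.5 × 3.3×10⁻⁴ × 170 = 0.08415 m
630 × 2.7×10⁻⁴ × 1.1 = 0.18711 m
1.7×10⁻⁴ × 0.33 × 760 = 0.042636 m
Δh = 0.08415 + 0.18711 + 0.042636 = 0.313896 m ≈ 314 mm

Δh = 314 mm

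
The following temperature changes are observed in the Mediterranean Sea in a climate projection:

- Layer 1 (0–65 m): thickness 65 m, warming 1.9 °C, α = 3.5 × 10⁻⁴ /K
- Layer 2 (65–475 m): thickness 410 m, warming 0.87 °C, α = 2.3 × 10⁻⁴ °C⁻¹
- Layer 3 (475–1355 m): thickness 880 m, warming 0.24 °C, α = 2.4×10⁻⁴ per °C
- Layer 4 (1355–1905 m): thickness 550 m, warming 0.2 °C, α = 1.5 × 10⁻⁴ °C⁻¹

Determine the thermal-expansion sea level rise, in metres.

Δh = 0.192 m

1.9 × 3.5×10⁻⁴ × 65 = 0.043225 m
0.87 × 410 × 2.3×10⁻⁴ = 0.082041 m
475–1355 m: 2.4×10⁻⁴ × 880 × 0.24 = 0.050688 m
Layer 4: 0.2 × 1.5×10⁻⁴ × 550 = 0.01650 m
Δh = 0.043225 + 0.082041 + 0.050688 + 0.01650 = 0.192454 m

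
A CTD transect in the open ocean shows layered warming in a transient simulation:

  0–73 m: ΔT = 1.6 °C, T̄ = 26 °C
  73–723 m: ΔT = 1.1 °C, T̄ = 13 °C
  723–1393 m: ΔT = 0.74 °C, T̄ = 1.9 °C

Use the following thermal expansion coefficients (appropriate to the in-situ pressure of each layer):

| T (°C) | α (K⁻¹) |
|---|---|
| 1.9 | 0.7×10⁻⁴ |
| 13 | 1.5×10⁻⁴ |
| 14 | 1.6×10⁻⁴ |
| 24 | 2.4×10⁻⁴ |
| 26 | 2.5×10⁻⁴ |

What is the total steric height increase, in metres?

0.171 m

Layer 1 at 26 °C → α = 2.5×10⁻⁴ K⁻¹
Layer 2 at 13 °C → α = 1.5×10⁻⁴ K⁻¹
Layer 3 at 1.9 °C → α = 0.7×10⁻⁴ K⁻¹
0–73 m: 73 × 2.5×10⁻⁴ × 1.6 = 0.02920 m
Layer 2: 1.1 × 1.5×10⁻⁴ × 650 = 0.10725 m
670 × 0.7×10⁻⁴ × 0.74 = 0.034706 m
Δh = 0.02920 + 0.10725 + 0.034706 = 0.171156 m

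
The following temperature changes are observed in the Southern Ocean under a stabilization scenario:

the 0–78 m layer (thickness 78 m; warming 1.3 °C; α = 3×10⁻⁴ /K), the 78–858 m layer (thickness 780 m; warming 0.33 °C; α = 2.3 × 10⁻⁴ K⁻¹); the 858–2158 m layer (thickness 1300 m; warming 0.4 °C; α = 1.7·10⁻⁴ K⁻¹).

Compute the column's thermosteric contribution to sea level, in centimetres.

Layer 1: 78 × 1.3 × 3×10⁻⁴ = 0.03042 m
780 × 0.33 × 2.3×10⁻⁴ = 0.059202 m
1.7×10⁻⁴ × 0.4 × 1300 = 0.08840 m
Δh = 0.03042 + 0.059202 + 0.08840 = 0.178022 m ≈ 17.8 cm

17.8 cm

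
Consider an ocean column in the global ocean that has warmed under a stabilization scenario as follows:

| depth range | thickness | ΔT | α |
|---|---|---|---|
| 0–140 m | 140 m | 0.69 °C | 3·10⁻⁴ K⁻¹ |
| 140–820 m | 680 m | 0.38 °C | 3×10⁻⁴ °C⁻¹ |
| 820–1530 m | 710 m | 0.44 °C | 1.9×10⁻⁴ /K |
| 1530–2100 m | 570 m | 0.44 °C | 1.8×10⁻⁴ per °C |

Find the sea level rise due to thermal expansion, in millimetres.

210 mm of thermosteric rise

Layer 1: 0.69 × 140 × 3×10⁻⁴ = 0.02898 m
Layer 2: 3×10⁻⁴ × 0.38 × 680 = 0.07752 m
0.44 × 710 × 1.9×10⁻⁴ = 0.059356 m
Layer 4: 0.44 × 570 × 1.8×10⁻⁴ = 0.045144 m
Δh = 0.02898 + 0.07752 + 0.059356 + 0.045144 = 0.21100 m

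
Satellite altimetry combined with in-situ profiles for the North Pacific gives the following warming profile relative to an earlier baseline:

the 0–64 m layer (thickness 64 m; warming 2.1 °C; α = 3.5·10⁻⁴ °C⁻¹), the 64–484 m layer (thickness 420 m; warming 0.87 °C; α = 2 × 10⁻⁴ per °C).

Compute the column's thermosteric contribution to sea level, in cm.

about 12 cm

Layer 1: 64 × 2.1 × 3.5×10⁻⁴ = 0.04704 m
64–484 m: 0.87 × 2×10⁻⁴ × 420 = 0.07308 m
Δh = 0.04704 + 0.07308 = 0.12012 m ≈ 12 cm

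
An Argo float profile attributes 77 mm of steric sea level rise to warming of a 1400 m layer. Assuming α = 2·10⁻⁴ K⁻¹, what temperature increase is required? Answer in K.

about 0.28 K

ΔT = Δh/(αH) = 0.077 / (2×10⁻⁴ × 1400) = 0.2750 K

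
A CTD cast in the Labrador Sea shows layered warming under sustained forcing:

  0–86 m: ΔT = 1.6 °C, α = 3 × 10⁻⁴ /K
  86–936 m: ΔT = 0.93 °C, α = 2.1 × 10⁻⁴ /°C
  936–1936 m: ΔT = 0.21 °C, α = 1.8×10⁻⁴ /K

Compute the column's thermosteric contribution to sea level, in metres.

Layer 1: 1.6 × 3×10⁻⁴ × 86 = 0.04128 m
Layer 2: 2.1×10⁻⁴ × 0.93 × 850 = 0.166005 m
1.8×10⁻⁴ × 1000 × 0.21 = 0.03780 m
Δh = 0.04128 + 0.166005 + 0.03780 = 0.245085 m

Δh = 0.245 m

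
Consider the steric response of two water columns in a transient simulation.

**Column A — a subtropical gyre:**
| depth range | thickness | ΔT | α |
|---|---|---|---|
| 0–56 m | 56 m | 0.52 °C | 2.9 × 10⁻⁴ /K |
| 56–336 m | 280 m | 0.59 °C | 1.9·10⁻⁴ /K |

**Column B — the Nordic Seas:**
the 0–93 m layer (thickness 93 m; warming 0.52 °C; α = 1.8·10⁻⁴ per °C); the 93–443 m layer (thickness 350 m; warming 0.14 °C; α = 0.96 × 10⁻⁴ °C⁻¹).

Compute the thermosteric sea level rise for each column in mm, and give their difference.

A Layer 1: 0.52 × 2.9×10⁻⁴ × 56 = 0.0084448 m
A 280 × 0.59 × 1.9×10⁻⁴ = 0.031388 m
A total: 0.0398328 m
B Layer 1: 93 × 1.8×10⁻⁴ × 0.52 = 0.0087048 m
B 350 × 0.96×10⁻⁴ × 0.14 = 0.004704 m
B total: 0.0134088 m
Difference: 0.0398328 − 0.0134088 = 0.026424 m

A: 39.8 mm; B: 13.4 mm; difference 26.4 mm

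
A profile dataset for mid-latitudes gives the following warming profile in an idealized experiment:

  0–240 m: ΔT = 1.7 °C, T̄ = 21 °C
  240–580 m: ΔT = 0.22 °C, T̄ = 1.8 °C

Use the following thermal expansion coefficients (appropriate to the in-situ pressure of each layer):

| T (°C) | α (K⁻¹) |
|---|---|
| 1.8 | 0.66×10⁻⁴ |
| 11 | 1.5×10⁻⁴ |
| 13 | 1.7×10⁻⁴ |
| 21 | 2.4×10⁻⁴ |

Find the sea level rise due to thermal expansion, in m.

Δh ≈ 0.103 m

Layer 1 at 21 °C → α = 2.4×10⁻⁴ K⁻¹
Layer 2 at 1.8 °C → α = 0.66×10⁻⁴ K⁻¹
2.4×10⁻⁴ × 1.7 × 240 = 0.09792 m
0.66×10⁻⁴ × 0.22 × 340 = 0.0049368 m
Δh = 0.09792 + 0.0049368 = 0.1028568 m ≈ 0.103 m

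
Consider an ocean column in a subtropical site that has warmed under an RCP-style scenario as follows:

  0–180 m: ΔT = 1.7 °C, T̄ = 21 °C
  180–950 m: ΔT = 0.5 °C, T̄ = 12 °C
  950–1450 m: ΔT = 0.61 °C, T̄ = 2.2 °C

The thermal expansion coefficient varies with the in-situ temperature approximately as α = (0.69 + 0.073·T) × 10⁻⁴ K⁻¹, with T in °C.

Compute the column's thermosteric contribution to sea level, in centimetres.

Layer 1: α = (0.69 + 0.073×21)×10⁻⁴ = 2.223×10⁻⁴ K⁻¹
Layer 2: α = (0.69 + 0.073×12)×10⁻⁴ = 1.566×10⁻⁴ K⁻¹
Layer 3: α = (0.69 + 0.073×2.2)×10⁻⁴ = 0.8506×10⁻⁴ K⁻¹
180 × 1.7 × 2.223×10⁻⁴ = 0.0680238 m
Layer 2: 770 × 0.5 × 1.566×10⁻⁴ = 0.060291 m
0.61 × 500 × 0.8506×10⁻⁴ = 0.0259433 m
Δh = 0.0680238 + 0.060291 + 0.0259433 = 0.1542581 m ≈ 15 cm

15 cm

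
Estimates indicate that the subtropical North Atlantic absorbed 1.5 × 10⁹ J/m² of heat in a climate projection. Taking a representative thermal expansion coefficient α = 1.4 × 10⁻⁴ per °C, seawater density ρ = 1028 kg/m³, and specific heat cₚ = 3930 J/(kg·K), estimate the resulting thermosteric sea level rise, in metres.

Δh = αQ/(ρcₚ) = 1.4×10⁻⁴ × 1.5×10⁹ / (1028 × 3930) ≈ 0.05198 m

0.0520 m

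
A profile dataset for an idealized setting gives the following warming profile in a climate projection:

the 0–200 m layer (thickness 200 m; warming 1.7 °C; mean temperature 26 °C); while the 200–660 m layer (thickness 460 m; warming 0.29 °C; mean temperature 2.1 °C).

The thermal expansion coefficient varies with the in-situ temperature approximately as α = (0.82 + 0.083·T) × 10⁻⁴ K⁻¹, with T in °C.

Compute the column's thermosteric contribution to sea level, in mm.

about 115 mm

Layer 1: α = (0.82 + 0.083×26)×10⁻⁴ = 2.978×10⁻⁴ K⁻¹
Layer 2: α = (0.82 + 0.083×2.1)×10⁻⁴ = 0.9943×10⁻⁴ K⁻¹
1.7 × 2.978×10⁻⁴ × 200 = 0.101252 m
Layer 2: 0.9943×10⁻⁴ × 460 × 0.29 = 0.013263962 m
Δh = 0.101252 + 0.013263962 = 0.114515962 m ≈ 115 mm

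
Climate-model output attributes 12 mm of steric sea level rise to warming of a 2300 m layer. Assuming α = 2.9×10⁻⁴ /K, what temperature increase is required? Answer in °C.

about 0.0180 °C

ΔT = Δh/(αH) = 0.012 / (2.9×10⁻⁴ × 2300) ≈ 0.01799 °C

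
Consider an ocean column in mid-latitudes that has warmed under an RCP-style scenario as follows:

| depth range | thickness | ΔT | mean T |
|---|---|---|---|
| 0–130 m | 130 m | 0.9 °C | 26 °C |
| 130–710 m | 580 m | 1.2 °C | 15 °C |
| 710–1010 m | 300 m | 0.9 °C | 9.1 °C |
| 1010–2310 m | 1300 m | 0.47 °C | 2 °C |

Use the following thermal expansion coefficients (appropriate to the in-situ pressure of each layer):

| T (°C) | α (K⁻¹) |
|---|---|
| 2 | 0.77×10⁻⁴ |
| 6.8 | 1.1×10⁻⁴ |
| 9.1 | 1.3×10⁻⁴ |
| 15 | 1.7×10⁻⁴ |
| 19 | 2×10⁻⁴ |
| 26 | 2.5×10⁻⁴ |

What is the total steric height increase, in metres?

Layer 1 at 26 °C → α = 2.5×10⁻⁴ K⁻¹
Layer 2 at 15 °C → α = 1.7×10⁻⁴ K⁻¹
Layer 3 at 9.1 °C → α = 1.3×10⁻⁴ K⁻¹
Layer 4 at 2 °C → α = 0.77×10⁻⁴ K⁻¹
Layer 1: 130 × 0.9 × 2.5×10⁻⁴ = 0.02925 m
130–710 m: 1.7×10⁻⁴ × 580 × 1.2 = 0.11832 m
Layer 3: 1.3×10⁻⁴ × 300 × 0.9 = 0.03510 m
Layer 4: 0.77×10⁻⁴ × 0.47 × 1300 = 0.047047 m
Δh = 0.02925 + 0.11832 + 0.03510 + 0.047047 = 0.229717 m

0.230 m of thermosteric rise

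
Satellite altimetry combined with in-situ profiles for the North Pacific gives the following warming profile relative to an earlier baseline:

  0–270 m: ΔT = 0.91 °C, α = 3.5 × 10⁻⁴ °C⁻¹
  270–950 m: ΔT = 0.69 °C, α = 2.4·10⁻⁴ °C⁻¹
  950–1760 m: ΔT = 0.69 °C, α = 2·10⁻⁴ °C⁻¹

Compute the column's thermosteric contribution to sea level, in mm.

0.91 × 3.5×10⁻⁴ × 270 = 0.085995 m
270–950 m: 0.69 × 2.4×10⁻⁴ × 680 = 0.112608 m
950–1760 m: 810 × 2×10⁻⁴ × 0.69 = 0.11178 m
Δh = 0.085995 + 0.112608 + 0.11178 = 0.310383 m

310 mm of thermosteric rise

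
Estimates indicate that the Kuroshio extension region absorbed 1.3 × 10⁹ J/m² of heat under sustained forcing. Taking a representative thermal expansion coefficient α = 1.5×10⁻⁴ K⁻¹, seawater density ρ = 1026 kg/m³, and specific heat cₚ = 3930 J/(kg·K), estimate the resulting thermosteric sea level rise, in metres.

Δh = αQ/(ρcₚ) = 1.5×10⁻⁴ × 1.3×10⁹ / (1026 × 3930) ≈ 0.048361 m

0.0484 m of thermosteric rise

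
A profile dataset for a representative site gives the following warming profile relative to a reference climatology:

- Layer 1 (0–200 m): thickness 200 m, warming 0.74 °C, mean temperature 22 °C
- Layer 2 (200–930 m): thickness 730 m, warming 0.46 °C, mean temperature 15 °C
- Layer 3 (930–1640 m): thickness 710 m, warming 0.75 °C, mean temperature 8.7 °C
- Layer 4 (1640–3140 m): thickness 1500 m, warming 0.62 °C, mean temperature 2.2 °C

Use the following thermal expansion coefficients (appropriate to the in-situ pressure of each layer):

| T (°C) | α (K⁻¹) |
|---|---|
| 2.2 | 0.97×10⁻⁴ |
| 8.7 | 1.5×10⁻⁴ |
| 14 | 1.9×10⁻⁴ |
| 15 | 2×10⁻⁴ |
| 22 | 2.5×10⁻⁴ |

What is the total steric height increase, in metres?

Δh = 0.27 m

Layer 1 at 22 °C → α = 2.5×10⁻⁴ K⁻¹
Layer 2 at 15 °C → α = 2×10⁻⁴ K⁻¹
Layer 3 at 8.7 °C → α = 1.5×10⁻⁴ K⁻¹
Layer 4 at 2.2 °C → α = 0.97×10⁻⁴ K⁻¹
0–200 m: 2.5×10⁻⁴ × 200 × 0.74 = 0.03700 m
200–930 m: 730 × 2×10⁻⁴ × 0.46 = 0.06716 m
Layer 3: 0.75 × 1.5×10⁻⁴ × 710 = 0.079875 m
1500 × 0.62 × 0.97×10⁻⁴ = 0.09021 m
Δh = 0.03700 + 0.06716 + 0.079875 + 0.09021 = 0.274245 m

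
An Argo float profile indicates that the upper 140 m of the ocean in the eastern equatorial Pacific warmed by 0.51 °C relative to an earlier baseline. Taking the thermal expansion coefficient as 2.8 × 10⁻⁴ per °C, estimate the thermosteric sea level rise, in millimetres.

about 20.0 mm

Δh = αΔT·H = 2.8×10⁻⁴ × 0.51 × 140 = 0.019992 m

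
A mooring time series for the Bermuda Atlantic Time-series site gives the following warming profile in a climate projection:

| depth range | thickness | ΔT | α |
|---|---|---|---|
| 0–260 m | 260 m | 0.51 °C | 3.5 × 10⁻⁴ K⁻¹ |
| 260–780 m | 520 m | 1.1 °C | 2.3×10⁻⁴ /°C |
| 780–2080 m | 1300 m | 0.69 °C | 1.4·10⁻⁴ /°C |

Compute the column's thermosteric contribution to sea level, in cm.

260 × 3.5×10⁻⁴ × 0.51 = 0.04641 m
260–780 m: 2.3×10⁻⁴ × 520 × 1.1 = 0.13156 m
Layer 3: 1.4×10⁻⁴ × 1300 × 0.69 = 0.12558 m
Δh = 0.04641 + 0.13156 + 0.12558 = 0.30355 m

about 30.4 cm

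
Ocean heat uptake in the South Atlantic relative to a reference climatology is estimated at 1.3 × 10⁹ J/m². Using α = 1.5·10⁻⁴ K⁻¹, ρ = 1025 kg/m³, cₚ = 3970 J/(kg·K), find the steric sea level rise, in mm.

47.9 mm of thermosteric rise

Δh = αQ/(ρcₚ) = 1.5×10⁻⁴ × 1.3×10⁹ / (1025 × 3970) ≈ 0.04792 m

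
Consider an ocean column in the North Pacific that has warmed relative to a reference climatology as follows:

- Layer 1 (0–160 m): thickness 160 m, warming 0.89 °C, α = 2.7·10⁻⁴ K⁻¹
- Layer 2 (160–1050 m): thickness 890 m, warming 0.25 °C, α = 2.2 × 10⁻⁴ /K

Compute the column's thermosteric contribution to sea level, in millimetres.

160 × 0.89 × 2.7×10⁻⁴ = 0.038448 m
160–1050 m: 2.2×10⁻⁴ × 890 × 0.25 = 0.04895 m
Δh = 0.038448 + 0.04895 = 0.087398 m

Δh ≈ 87.4 mm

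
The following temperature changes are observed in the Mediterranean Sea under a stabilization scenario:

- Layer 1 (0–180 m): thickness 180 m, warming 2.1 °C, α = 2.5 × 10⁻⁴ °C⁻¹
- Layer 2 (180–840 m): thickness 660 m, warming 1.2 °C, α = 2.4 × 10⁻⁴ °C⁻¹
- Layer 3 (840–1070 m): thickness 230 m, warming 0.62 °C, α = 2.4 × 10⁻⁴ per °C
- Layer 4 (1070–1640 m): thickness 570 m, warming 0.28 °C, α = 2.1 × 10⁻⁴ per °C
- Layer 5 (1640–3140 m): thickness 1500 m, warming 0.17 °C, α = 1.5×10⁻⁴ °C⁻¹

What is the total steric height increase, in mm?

Δh ≈ 391 mm

180 × 2.5×10⁻⁴ × 2.1 = 0.09450 m
Layer 2: 660 × 2.4×10⁻⁴ × 1.2 = 0.19008 m
840–1070 m: 2.4×10⁻⁴ × 0.62 × 230 = 0.034224 m
1070–1640 m: 2.1×10⁻⁴ × 570 × 0.28 = 0.033516 m
Layer 5: 0.17 × 1.5×10⁻⁴ × 1500 = 0.03825 m
Δh = 0.09450 + 0.19008 + 0.034224 + 0.033516 + 0.03825 = 0.39057 m ≈ 391 mm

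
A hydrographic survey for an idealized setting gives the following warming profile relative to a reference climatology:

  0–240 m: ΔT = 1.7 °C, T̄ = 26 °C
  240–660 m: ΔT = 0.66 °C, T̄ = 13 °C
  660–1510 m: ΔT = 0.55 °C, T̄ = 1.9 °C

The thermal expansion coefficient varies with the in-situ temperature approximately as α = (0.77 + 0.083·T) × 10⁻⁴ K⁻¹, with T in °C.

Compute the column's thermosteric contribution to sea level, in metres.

Δh ≈ 0.214 m

Layer 1: α = (0.77 + 0.083×26)×10⁻⁴ = 2.928×10⁻⁴ K⁻¹
Layer 2: α = (0.77 + 0.083×13)×10⁻⁴ = 1.849×10⁻⁴ K⁻¹
Layer 3: α = (0.77 + 0.083×1.9)×10⁻⁴ = 0.9277×10⁻⁴ K⁻¹
0–240 m: 1.7 × 240 × 2.928×10⁻⁴ = 0.1194624 m
240–660 m: 0.66 × 1.849×10⁻⁴ × 420 = 0.05125428 m
660–1510 m: 0.9277×10⁻⁴ × 850 × 0.55 = 0.043369975 m
Δh = 0.1194624 + 0.05125428 + 0.043369975 = 0.214086655 m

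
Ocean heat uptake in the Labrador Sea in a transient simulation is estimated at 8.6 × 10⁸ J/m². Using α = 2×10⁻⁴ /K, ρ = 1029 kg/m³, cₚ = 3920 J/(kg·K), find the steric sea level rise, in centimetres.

4.26 cm

Δh = αQ/(ρcₚ) = 2×10⁻⁴ × 8.6×10⁸ / (1029 × 3920) ≈ 0.042641 m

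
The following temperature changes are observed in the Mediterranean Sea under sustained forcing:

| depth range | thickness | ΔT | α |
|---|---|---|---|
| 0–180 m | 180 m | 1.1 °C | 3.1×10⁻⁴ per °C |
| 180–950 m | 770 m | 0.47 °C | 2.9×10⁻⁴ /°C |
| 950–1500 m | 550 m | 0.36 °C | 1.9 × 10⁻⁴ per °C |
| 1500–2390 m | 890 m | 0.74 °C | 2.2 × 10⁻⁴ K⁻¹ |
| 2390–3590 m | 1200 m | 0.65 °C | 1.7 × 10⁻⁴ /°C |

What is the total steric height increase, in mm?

Layer 1: 3.1×10⁻⁴ × 1.1 × 180 = 0.06138 m
Layer 2: 2.9×10⁻⁴ × 0.47 × 770 = 0.104951 m
950–1500 m: 1.9×10⁻⁴ × 0.36 × 550 = 0.03762 m
1500–2390 m: 890 × 2.2×10⁻⁴ × 0.74 = 0.144892 m
0.65 × 1200 × 1.7×10⁻⁴ = 0.13260 m
Δh = 0.06138 + 0.104951 + 0.03762 + 0.144892 + 0.13260 = 0.481443 m

Δh = 481 mm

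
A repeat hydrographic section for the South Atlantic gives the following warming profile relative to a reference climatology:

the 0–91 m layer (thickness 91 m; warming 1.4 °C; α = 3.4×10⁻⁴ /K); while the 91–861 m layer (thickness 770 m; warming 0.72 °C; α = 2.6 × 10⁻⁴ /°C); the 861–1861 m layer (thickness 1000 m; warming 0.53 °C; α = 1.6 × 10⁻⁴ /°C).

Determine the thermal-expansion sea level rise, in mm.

0–91 m: 91 × 1.4 × 3.4×10⁻⁴ = 0.043316 m
Layer 2: 770 × 0.72 × 2.6×10⁻⁴ = 0.144144 m
861–1861 m: 0.53 × 1000 × 1.6×10⁻⁴ = 0.08480 m
Δh = 0.043316 + 0.144144 + 0.08480 = 0.27226 m ≈ 270 mm

270 mm of thermosteric rise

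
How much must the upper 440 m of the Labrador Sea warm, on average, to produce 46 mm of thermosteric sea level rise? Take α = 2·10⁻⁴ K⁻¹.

ΔT ≈ 0.523 °C

ΔT = Δh/(αH) = 0.046 / (2×10⁻⁴ × 440) ≈ 0.5227 °C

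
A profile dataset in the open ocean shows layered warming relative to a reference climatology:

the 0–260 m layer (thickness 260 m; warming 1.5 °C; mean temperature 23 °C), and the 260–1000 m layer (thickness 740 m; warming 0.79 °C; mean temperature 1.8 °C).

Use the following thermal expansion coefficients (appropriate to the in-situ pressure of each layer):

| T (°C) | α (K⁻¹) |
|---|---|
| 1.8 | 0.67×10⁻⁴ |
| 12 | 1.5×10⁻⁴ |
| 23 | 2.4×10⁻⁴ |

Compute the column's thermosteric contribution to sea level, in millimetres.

Layer 1 at 23 °C → α = 2.4×10⁻⁴ K⁻¹
Layer 2 at 1.8 °C → α = 0.67×10⁻⁴ K⁻¹
260 × 2.4×10⁻⁴ × 1.5 = 0.09360 m
260–1000 m: 740 × 0.67×10⁻⁴ × 0.79 = 0.0391682 m
Δh = 0.09360 + 0.0391682 = 0.1327682 m

Δh = 133 mm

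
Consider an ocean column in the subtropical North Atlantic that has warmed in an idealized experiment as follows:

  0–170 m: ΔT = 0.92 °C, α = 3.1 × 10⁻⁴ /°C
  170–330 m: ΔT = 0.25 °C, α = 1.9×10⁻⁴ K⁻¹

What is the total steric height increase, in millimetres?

Δh ≈ 56.1 mm

0.92 × 170 × 3.1×10⁻⁴ = 0.048484 m
170–330 m: 0.25 × 1.9×10⁻⁴ × 160 = 0.00760 m
Δh = 0.048484 + 0.00760 = 0.056084 m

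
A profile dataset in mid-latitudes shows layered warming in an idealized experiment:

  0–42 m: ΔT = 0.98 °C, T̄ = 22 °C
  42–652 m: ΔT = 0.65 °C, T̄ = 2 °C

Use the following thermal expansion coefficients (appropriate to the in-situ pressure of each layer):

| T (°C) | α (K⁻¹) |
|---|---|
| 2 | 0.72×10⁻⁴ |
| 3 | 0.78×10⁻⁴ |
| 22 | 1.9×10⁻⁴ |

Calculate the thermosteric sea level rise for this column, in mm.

36.4 mm

Layer 1 at 22 °C → α = 1.9×10⁻⁴ K⁻¹
Layer 2 at 2 °C → α = 0.72×10⁻⁴ K⁻¹
Layer 1: 0.98 × 42 × 1.9×10⁻⁴ = 0.0078204 m
42–652 m: 610 × 0.65 × 0.72×10⁻⁴ = 0.028548 m
Δh = 0.0078204 + 0.028548 = 0.0363684 m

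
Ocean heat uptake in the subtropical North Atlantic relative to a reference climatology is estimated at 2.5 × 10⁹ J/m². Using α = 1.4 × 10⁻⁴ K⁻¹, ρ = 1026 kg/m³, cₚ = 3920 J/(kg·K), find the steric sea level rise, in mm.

Δh = αQ/(ρcₚ) = 1.4×10⁻⁴ × 2.5×10⁹ / (1026 × 3920) ≈ 0.087023 m

87.0 mm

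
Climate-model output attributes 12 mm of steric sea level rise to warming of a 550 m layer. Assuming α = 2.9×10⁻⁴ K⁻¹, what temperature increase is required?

ΔT = Δh/(αH) = 0.012 / (2.9×10⁻⁴ × 550) ≈ 0.07524 K

ΔT ≈ 0.075 K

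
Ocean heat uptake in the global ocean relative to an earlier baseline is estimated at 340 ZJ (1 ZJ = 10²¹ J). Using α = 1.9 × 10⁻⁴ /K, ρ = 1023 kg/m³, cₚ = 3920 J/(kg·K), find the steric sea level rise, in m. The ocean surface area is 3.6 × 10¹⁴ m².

Per unit area: Q = 340×10²¹ / (3.6×10¹⁴) ≈ 9.444×10⁸ J/m²
Δh = αQ/(ρcₚ) = 1.9×10⁻⁴ × 9.444×10⁸ / (1023 × 3920) ≈ 0.044745 m

0.045 m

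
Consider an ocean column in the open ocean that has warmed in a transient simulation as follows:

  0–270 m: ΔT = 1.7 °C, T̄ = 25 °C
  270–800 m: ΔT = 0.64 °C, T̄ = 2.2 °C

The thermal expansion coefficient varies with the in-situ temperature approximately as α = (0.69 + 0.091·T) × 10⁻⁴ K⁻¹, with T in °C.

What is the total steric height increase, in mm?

Layer 1: α = (0.69 + 0.091×25)×10⁻⁴ = 2.965×10⁻⁴ K⁻¹
Layer 2: α = (0.69 + 0.091×2.2)×10⁻⁴ = 0.8902×10⁻⁴ K⁻¹
2.965×10⁻⁴ × 270 × 1.7 = 0.1360935 m
0.64 × 0.8902×10⁻⁴ × 530 = 0.030195584 m
Δh = 0.1360935 + 0.030195584 = 0.166289084 m ≈ 166 mm

about 166 mm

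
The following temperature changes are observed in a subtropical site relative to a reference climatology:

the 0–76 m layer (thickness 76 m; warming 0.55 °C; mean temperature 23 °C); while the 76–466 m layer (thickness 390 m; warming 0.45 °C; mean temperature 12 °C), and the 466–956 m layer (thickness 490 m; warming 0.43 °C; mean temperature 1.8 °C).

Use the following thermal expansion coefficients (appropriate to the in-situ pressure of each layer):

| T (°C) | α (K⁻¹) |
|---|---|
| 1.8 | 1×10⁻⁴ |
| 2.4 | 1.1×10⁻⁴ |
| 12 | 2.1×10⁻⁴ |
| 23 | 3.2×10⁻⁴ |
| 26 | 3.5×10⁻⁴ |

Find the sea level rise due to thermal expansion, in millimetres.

Δh = 71.3 mm

Layer 1 at 23 °C → α = 3.2×10⁻⁴ K⁻¹
Layer 2 at 12 °C → α = 2.1×10⁻⁴ K⁻¹
Layer 3 at 1.8 °C → α = 1×10⁻⁴ K⁻¹
3.2×10⁻⁴ × 0.55 × 76 = 0.013376 m
76–466 m: 2.1×10⁻⁴ × 0.45 × 390 = 0.036855 m
0.43 × 490 × 1×10⁻⁴ = 0.02107 m
Δh = 0.013376 + 0.036855 + 0.02107 = 0.071301 m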